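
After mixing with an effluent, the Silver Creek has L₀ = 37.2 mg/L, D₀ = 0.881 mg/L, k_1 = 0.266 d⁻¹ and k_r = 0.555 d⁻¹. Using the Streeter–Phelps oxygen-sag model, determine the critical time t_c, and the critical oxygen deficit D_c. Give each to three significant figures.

t_c ≈ 2.45 d; D_c ≈ 9.28 mg/L

With k_r/k_1 = 2.086 and 1 − D₀(k_r−k_1)/(k_1 L₀) = 0.9743,
t_c = ln(2.086 × 0.9743) / (0.555 − 0.266) = ln(2.033) / 0.2890 = 0.7094/0.2890 = 2.455 d.
D_c = (k_1/k_r) L₀ e^(−k_1 t_c) = (0.266/0.555) × 37.2 × e^(−0.266×2.455) = 0.4793 × 37.2 × 0.5205 = 9.280 mg/L.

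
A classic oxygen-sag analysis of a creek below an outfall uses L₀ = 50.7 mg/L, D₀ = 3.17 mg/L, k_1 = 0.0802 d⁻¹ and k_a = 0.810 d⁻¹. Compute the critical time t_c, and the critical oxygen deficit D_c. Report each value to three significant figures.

t_c ≈ 2.02 d; D_c ≈ 4.27 mg/L

At the critical point dD/dt = 0, so k_1 L₀ e^(−k_1 t) = k_a D. Substituting D(t) from the Streeter–Phelps equation and solving for t gives
t_c = ln[(k_a/k_1)(1 − D₀(k_a−k_1)/(k_1 L₀))] / (k_a−k_1).
Here k_a−k_1 = 0.7298 d⁻¹ and 1 − D₀(k_a−k_1)/(k_1 L₀) = 1 − 3.17×0.7298/(0.0802×50.7) = 0.4310, so
t_c = ln(10.10 × 0.4310) / 0.7298 = 1.471 / 0.7298 = 2.016 d.
D_c = (k_1/k_a) L₀ e^(−k_1 t_c) = (0.0802/0.810) × 50.7 × e^(−0.0802×2.016) = 0.09901 × 50.7 × 0.8507 = 4.271 mg/L.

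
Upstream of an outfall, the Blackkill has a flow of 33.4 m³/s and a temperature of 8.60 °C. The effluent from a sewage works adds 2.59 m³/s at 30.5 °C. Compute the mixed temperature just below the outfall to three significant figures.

Flow-weighted mixing: C = (Q_r C_r + Q_w C_w)/(Q_r + Q_w)
= (33.4×8.60 + 2.59×30.5)/(33.4 + 2.59) = 366.2/35.99 = 10.18 °C.

10.2 °C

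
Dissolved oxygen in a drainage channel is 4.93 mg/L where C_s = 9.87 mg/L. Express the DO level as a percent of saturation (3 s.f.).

49.9 % saturation

% saturation = C/C_s × 100 = 4.93/9.87 × 100 = 49.9 %.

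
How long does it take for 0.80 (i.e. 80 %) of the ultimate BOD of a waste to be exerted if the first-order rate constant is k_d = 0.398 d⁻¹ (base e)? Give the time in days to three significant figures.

y/L₀ = 1 − e^(−k_d t) = 0.80 ⇒ e^(−k_d t) = 0.200
t = −ln(0.200) / 0.398 = 1.609 / 0.398 = 4.044 d.

t ≈ 4.04 d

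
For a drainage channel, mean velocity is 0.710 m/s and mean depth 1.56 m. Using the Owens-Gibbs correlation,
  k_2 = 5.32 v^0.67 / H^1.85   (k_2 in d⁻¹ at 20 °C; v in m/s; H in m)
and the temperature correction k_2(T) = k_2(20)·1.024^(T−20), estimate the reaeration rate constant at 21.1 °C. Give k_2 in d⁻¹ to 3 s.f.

k_2 ≈ 1.91 d⁻¹

k_2(20) = 5.32 × 0.710^0.67 / 1.56^1.85 = 5.32 × 0.7950 / 2.277 = 1.858 d⁻¹.
k_2(21.1) = 1.858 × 1.024^(21.1−20) = 1.858 × 1.026 = 1.907 d⁻¹.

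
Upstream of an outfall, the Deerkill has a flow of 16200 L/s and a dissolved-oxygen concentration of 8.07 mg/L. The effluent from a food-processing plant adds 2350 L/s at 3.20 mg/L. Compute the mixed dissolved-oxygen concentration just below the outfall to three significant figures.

Flow-weighted mixing: C = (Q_r C_r + Q_w C_w)/(Q_r + Q_w)
= (16200×8.07 + 2350×3.20)/(16200 + 2350) = 138300/18550 = 7.453 mg/L.

7.45 mg/L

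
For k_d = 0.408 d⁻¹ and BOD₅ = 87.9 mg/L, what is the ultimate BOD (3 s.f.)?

BOD₅ = L₀(1 − e^(−5k_d)) ⇒ L₀ = BOD₅ / (1 − e^(−5×0.408))
= 87.9 / (1 − 0.1300) = 87.9 / 0.8700 = 101.0 mg/L.

L₀ ≈ 101 mg/L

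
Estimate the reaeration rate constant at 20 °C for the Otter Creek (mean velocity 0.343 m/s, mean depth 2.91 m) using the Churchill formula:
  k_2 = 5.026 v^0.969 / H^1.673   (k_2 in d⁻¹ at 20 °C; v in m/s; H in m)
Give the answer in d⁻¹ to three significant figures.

k_2 = 5.026 × 0.343^0.969 / 2.91^1.673 = 5.026 × 0.3546 / 5.972 = 0.2984 d⁻¹.

k_2 ≈ 0.298 d⁻¹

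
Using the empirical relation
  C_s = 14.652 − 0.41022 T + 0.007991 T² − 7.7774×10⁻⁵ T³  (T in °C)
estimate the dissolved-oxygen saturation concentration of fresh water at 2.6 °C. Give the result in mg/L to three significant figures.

C_s ≈ 13.6 mg/L

C_s = 14.652 − 0.41022×2.6 + 0.007991×2.6² − 7.7774×10⁻⁵×2.6³ = 13.64 mg/L.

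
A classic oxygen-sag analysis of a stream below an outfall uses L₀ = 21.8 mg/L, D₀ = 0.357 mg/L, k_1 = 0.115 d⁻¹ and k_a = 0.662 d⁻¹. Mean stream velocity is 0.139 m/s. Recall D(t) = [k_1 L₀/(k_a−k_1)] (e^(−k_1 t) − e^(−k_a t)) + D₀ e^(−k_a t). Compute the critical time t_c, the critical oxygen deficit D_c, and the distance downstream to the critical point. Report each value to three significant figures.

t_c ≈ 3.05 d; D_c ≈ 2.67 mg/L; x_c ≈ 36.6 km

At the critical point dD/dt = 0, so k_1 L₀ e^(−k_1 t) = k_a D. Substituting D(t) from the Streeter–Phelps equation and solving for t gives
t_c = ln[(k_a/k_1)(1 − D₀(k_a−k_1)/(k_1 L₀))] / (k_a−k_1).
Here k_a−k_1 = 0.5470 d⁻¹ and 1 − D₀(k_a−k_1)/(k_1 L₀) = 1 − 0.357×0.5470/(0.115×21.8) = 0.9221, so
t_c = ln(5.757 × 0.9221) / 0.5470 = 1.669 / 0.5470 = 3.052 d.
D_c = (k_1/k_a) L₀ e^(−k_1 t_c) = (0.115/0.662) × 21.8 × e^(−0.115×3.052) = 0.1737 × 21.8 × 0.7040 = 2.666 mg/L.
x_c = v t_c = 0.139 m/s × 3.052 d × 86400 s/d = 36650 m ≈ 36.6 km.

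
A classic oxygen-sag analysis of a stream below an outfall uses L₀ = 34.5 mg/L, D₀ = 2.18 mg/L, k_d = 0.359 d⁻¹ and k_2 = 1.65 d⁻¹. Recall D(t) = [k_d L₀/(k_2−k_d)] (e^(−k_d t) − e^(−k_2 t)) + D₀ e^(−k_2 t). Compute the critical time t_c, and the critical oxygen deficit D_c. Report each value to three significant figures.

t_c ≈ 0.982 d; D_c ≈ 5.28 mg/L

With k_2/k_d = 4.596 and 1 − D₀(k_2−k_d)/(k_d L₀) = 0.7728,
t_c = ln(4.596 × 0.7728) / (1.65 − 0.359) = ln(3.552) / 1.291 = 1.267/1.291 = 0.9817 d.
D_c = (k_d/k_2) L₀ e^(−k_d t_c) = (0.359/1.65) × 34.5 × e^(−0.359×0.9817) = 0.2176 × 34.5 × 0.7030 = 5.277 mg/L.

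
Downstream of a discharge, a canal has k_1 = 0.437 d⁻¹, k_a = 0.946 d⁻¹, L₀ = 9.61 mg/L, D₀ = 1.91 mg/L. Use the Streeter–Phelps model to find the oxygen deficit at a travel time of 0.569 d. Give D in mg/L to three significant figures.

k_1 L₀/(k_a−k_1) = 0.437×9.61/(0.946−0.437) = 4.200/0.5090 = 8.251 mg/L.
e^(−k_1 t) = e^(−0.437×0.5690) = 0.7799; e^(−k_a t) = e^(−0.946×0.5690) = 0.5838.
D = 8.251 × (0.7799 − 0.5838) + 1.91 × 0.5838 = 1.618 + 1.115 = 2.733 mg/L.

D ≈ 2.73 mg/L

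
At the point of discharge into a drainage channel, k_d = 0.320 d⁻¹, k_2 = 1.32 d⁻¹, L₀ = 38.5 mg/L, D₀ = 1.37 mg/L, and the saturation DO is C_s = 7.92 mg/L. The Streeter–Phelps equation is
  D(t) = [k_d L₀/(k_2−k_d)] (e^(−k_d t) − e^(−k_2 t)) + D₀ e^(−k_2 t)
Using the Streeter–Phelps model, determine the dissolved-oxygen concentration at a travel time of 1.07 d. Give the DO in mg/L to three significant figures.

DO ≈ 1.84 mg/L

k_d L₀/(k_2−k_d) = 0.320×38.5/(1.32−0.320) = 12.32/1.000 = 12.32 mg/L.
e^(−k_d t) = e^(−0.320×1.070) = 0.7101; e^(−k_2 t) = e^(−1.32×1.070) = 0.2436.
D = 12.32 × (0.7101 − 0.2436) + 1.37 × 0.2436 = 5.747 + 0.3337 = 6.081 mg/L.
DO = C_s − D = 7.92 − 6.081 = 1.839 mg/L.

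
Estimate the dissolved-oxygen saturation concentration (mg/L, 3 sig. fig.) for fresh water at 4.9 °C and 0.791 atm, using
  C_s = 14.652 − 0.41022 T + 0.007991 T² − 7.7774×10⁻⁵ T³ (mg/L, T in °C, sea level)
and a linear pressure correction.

C_s ≈ 10.1 mg/L

At sea level: C_s = 14.652 − 0.41022×4.9 + 0.007991×4.9² − 7.7774×10⁻⁵×4.9³ = 12.82 mg/L.
Pressure correction: C_s' = 12.82 × 0.791 = 10.14 mg/L.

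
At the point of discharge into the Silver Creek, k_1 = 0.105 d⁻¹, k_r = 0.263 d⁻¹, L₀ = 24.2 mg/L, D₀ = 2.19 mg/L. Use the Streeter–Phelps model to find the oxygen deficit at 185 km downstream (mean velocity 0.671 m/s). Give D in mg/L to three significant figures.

Travel time t = x/v = 185 km / (0.671 m/s) = 185000 m / 0.671 m/s = 275700 s = 3.191 d.
k_1 L₀/(k_r−k_1) = 0.105×24.2/(0.263−0.105) = 2.541/0.1580 = 16.08 mg/L.
e^(−k_1 t) = e^(−0.105×3.191) = 0.7153; e^(−k_r t) = e^(−0.263×3.191) = 0.4320.
D = 16.08 × (0.7153 − 0.4320) + 2.19 × 0.4320 = 4.555 + 0.9462 = 5.502 mg/L.

D ≈ 5.50 mg/L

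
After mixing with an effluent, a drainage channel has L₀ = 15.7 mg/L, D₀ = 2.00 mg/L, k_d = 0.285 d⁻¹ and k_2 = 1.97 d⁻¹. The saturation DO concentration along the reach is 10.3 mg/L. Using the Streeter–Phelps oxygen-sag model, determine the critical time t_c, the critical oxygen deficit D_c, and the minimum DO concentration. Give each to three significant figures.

t_c ≈ 0.317 d; D_c ≈ 2.08 mg/L; min DO ≈ 8.22 mg/L

With k_2/k_d = 6.912 and 1 − D₀(k_2−k_d)/(k_d L₀) = 0.2468,
t_c = ln(6.912 × 0.2468) / (1.97 − 0.285) = ln(1.706) / 1.685 = 0.5343/1.685 = 0.3171 d.
D_c = (k_d/k_2) L₀ e^(−k_d t_c) = (0.285/1.97) × 15.7 × e^(−0.285×0.3171) = 0.1447 × 15.7 × 0.9136 = 2.075 mg/L.
Minimum DO = C_s − D_c = 10.3 − 2.075 = 8.225 mg/L.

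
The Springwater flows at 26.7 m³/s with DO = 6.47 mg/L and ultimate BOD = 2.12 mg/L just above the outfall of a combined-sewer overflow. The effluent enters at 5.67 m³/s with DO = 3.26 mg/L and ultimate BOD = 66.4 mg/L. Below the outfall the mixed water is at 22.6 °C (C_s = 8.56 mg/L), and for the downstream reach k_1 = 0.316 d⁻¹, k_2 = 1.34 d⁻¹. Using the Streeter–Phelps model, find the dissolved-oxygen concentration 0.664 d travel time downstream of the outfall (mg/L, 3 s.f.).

DO ≈ 5.82 mg/L

Mixed DO = (26.7×6.47 + 5.67×3.26)/(26.7+5.67) = 191.2/32.37 = 5.908 mg/L.
Mixed L₀ = (26.7×2.12 + 5.67×66.4)/(32.37) = 433.1/32.37 = 13.38 mg/L.
Initial deficit D₀ = C_s − DO₀ = 8.56 − 5.908 = 2.652 mg/L.
D(0.664) = [0.316×13.38/(1.34−0.316)](e^(−0.316×0.664) − e^(−1.34×0.664)) + 2.652 e^(−1.34×0.664)
= 4.129 × (0.8107 − 0.4108) + 2.652 × 0.4108 = 2.741 mg/L.
DO = 8.56 − 2.741 = 5.819 mg/L.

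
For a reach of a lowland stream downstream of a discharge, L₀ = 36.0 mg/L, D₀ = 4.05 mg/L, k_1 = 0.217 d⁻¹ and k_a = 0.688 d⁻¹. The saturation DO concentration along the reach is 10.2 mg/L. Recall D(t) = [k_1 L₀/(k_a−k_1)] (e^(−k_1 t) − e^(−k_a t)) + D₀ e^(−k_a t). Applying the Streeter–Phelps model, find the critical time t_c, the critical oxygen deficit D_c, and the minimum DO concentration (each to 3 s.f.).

t_c ≈ 1.86 d; D_c ≈ 7.59 mg/L; min DO ≈ 2.61 mg/L

t_c = [1/(k_a−k_1)] ln[(k_a/k_1)(1 − D₀(k_a−k_1)/(k_1 L₀))]
= [1/(0.688−0.217)] ln[(0.688/0.217)(1 − 4.05×0.4710/(0.217×36.0))]
= (1/0.4710) ln[3.171 × 0.7558] = 2.123 × ln(2.396) = 2.123 × 0.8739 = 1.855 d.
L(t_c) = L₀ e^(−k_1 t_c) = 36.0 × 0.6686 = 24.07 mg/L, and at the critical point k_a D_c = k_1 L, so D_c = (0.217/0.688) × 24.07 = 7.591 mg/L.
Minimum DO = C_s − D_c = 10.2 − 7.591 = 2.609 mg/L.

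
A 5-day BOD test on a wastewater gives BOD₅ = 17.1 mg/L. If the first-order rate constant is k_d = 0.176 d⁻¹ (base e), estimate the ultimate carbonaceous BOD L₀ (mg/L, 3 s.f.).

L₀ ≈ 29.2 mg/L

BOD₅ = L₀(1 − e^(−5k_d)) ⇒ L₀ = BOD₅ / (1 − e^(−5×0.176))
= 17.1 / (1 − 0.4148) = 17.1 / 0.5852 = 29.22 mg/L.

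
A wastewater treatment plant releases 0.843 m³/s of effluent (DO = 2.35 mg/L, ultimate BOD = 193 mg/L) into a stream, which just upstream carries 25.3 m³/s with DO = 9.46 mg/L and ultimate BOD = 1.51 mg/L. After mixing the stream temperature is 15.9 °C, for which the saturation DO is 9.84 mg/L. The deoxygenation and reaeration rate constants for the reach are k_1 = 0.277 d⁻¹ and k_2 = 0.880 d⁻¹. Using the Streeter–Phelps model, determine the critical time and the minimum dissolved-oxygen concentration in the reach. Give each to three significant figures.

t_c ≈ 1.60 d; minimum DO ≈ 8.29 mg/L

Mixed DO = (25.3×9.46 + 0.843×2.35)/(25.3+0.843) = 241.3/26.14 = 9.231 mg/L.
Mixed L₀ = (25.3×1.51 + 0.843×193)/(26.14) = 200.9/26.14 = 7.685 mg/L.
Initial deficit D₀ = C_s − DO₀ = 9.84 − 9.231 = 0.6093 mg/L.
t_c = (1/0.6030) ln[(0.880/0.277)(1 − 0.6093×0.6030/(0.277×7.685))] = 1.658 × ln(2.629) = 1.603 d.
D_c = (0.277/0.880) × 7.685 × e^(−0.277×1.603) = 0.3148 × 7.685 × 0.6415 = 1.552 mg/L.
Minimum DO = 9.84 − 1.552 = 8.288 mg/L.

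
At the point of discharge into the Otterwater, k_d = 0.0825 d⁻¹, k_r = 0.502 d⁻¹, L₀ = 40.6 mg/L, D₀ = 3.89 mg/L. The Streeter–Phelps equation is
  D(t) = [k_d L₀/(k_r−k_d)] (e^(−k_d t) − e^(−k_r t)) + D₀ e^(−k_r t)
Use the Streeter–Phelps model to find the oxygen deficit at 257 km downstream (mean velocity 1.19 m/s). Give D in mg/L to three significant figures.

D ≈ 5.33 mg/L

Travel time t = x/v = 257 km / (1.19 m/s) = 257000 m / 1.19 m/s = 216000 s = 2.500 d.
k_d L₀/(k_r−k_d) = 0.0825×40.6/(0.502−0.0825) = 3.350/0.4195 = 7.985 mg/L.
e^(−k_d t) = e^(−0.0825×2.500) = 0.8137; e^(−k_r t) = e^(−0.502×2.500) = 0.2851.
D = 7.985 × (0.8137 − 0.2851) + 3.89 × 0.2851 = 4.220 + 1.109 = 5.329 mg/L.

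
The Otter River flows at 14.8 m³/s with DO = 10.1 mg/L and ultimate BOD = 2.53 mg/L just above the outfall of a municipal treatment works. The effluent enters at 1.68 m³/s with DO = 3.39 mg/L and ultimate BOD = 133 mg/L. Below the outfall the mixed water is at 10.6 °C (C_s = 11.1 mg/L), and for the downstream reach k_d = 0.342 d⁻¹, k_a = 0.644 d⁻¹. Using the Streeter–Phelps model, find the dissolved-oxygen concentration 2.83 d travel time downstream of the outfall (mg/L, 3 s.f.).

DO ≈ 6.91 mg/L

Mixed DO = (14.8×10.1 + 1.68×3.39)/(14.8+1.68) = 155.2/16.48 = 9.416 mg/L.
Mixed L₀ = (14.8×2.53 + 1.68×133)/(16.48) = 260.9/16.48 = 15.83 mg/L.
Initial deficit D₀ = C_s − DO₀ = 11.1 − 9.416 = 1.684 mg/L.
D(2.83) = [0.342×15.83/(0.644−0.342)](e^(−0.342×2.83) − e^(−0.644×2.83)) + 1.684 e^(−0.644×2.83)
= 17.93 × (0.3799 − 0.1616) + 1.684 × 0.1616 = 4.185 mg/L.
DO = 11.1 − 4.185 = 6.915 mg/L.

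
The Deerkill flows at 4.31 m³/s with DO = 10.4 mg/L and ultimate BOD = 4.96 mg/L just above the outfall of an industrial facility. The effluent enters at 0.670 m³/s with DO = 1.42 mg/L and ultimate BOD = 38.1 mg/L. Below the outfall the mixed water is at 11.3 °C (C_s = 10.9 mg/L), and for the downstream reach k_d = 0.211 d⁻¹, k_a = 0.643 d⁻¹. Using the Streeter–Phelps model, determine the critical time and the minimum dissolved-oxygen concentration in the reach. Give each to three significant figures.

t_c ≈ 1.51 d; minimum DO ≈ 8.65 mg/L

Mixed DO = (4.31×10.4 + 0.670×1.42)/(4.31+0.670) = 45.78/4.980 = 9.192 mg/L.
Mixed L₀ = (4.31×4.96 + 0.670×38.1)/(4.980) = 46.90/4.980 = 9.419 mg/L.
Initial deficit D₀ = C_s − DO₀ = 10.9 − 9.192 = 1.708 mg/L.
t_c = (1/0.4320) ln[(0.643/0.211)(1 − 1.708×0.4320/(0.211×9.419))] = 2.315 × ln(1.916) = 1.505 d.
D_c = (0.211/0.643) × 9.419 × e^(−0.211×1.505) = 0.3281 × 9.419 × 0.7279 = 2.250 mg/L.
Minimum DO = 10.9 − 2.250 = 8.650 mg/L.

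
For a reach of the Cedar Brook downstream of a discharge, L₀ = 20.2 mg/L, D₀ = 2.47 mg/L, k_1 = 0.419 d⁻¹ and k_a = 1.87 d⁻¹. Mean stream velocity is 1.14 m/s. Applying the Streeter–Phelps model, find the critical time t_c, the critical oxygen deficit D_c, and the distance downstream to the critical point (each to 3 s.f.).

With k_a/k_1 = 4.463 and 1 − D₀(k_a−k_1)/(k_1 L₀) = 0.5766,
t_c = ln(4.463 × 0.5766) / (1.87 − 0.419) = ln(2.573) / 1.451 = 0.9451/1.451 = 0.6514 d.
L(t_c) = L₀ e^(−k_1 t_c) = 20.2 × 0.7612 = 15.38 mg/L, and at the critical point k_a D_c = k_1 L, so D_c = (0.419/1.87) × 15.38 = 3.445 mg/L.
x_c = v t_c = 1.14 m/s × 0.6514 d × 86400 s/d = 64160 m ≈ 64.2 km.

t_c ≈ 0.651 d; D_c ≈ 3.45 mg/L; x_c ≈ 64.2 km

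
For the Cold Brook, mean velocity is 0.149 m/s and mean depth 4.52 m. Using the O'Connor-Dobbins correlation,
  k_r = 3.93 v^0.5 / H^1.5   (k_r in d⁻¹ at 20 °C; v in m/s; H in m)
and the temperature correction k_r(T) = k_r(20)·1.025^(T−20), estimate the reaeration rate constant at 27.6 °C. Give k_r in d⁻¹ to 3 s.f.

k_r ≈ 0.190 d⁻¹

k_r(20) = 3.93 × 0.149^0.5 / 4.52^1.5 = 3.93 × 0.3860 / 9.610 = 0.1579 d⁻¹.
k_r(27.6) = 0.1579 × 1.025^(27.6−20) = 0.1579 × 1.206 = 0.1904 d⁻¹.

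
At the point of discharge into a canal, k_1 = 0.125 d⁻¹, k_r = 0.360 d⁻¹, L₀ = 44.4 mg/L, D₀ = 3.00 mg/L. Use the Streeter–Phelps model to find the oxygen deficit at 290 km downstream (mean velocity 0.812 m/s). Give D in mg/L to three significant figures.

Travel time t = x/v = 290 km / (0.812 m/s) = 290000 m / 0.812 m/s = 357100 s = 4.134 d.
k_1 L₀/(k_r−k_1) = 0.125×44.4/(0.360−0.125) = 5.550/0.2350 = 23.62 mg/L.
e^(−k_1 t) = e^(−0.125×4.134) = 0.5965; e^(−k_r t) = e^(−0.360×4.134) = 0.2258.
D = 23.62 × (0.5965 − 0.2258) + 3.00 × 0.2258 = 8.754 + 0.6774 = 9.432 mg/L.

D ≈ 9.43 mg/L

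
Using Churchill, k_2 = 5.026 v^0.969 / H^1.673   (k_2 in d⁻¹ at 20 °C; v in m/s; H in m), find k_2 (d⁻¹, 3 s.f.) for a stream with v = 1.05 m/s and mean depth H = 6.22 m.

k_2 ≈ 0.248 d⁻¹

k_2 = 5.026 × 1.05^0.969 / 6.22^1.673 = 5.026 × 1.048 / 21.28 = 0.2476 d⁻¹.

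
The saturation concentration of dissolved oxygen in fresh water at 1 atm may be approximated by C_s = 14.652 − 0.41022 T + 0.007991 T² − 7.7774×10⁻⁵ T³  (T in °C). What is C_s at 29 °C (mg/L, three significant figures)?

C_s ≈ 7.58 mg/L

C_s = 14.652 − 0.41022×29 + 0.007991×29² − 7.7774×10⁻⁵×29³ = 7.579 mg/L.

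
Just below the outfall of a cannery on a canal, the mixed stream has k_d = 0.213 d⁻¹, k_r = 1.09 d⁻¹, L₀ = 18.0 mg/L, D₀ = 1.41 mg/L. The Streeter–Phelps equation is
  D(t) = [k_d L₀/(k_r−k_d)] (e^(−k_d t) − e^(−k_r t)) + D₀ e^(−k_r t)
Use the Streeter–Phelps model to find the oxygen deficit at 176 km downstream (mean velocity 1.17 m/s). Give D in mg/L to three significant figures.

Travel time t = x/v = 176 km / (1.17 m/s) = 176000 m / 1.17 m/s = 150400 s = 1.741 d.
k_d L₀/(k_r−k_d) = 0.213×18.0/(1.09−0.213) = 3.834/0.8770 = 4.372 mg/L.
e^(−k_d t) = e^(−0.213×1.741) = 0.6902; e^(−k_r t) = e^(−1.09×1.741) = 0.1499.
D = 4.372 × (0.6902 − 0.1499) + 1.41 × 0.1499 = 2.362 + 0.2114 = 2.573 mg/L.

D ≈ 2.57 mg/L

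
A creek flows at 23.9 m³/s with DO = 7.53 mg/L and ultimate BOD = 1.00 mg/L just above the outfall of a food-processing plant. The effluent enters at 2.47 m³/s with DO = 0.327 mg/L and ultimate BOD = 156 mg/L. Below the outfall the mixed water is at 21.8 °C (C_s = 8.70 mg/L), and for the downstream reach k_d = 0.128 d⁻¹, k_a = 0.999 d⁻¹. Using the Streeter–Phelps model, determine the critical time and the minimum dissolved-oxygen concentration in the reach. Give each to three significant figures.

Mixed DO = (23.9×7.53 + 2.47×0.327)/(23.9+2.47) = 180.8/26.37 = 6.855 mg/L.
Mixed L₀ = (23.9×1.00 + 2.47×156)/(26.37) = 409.2/26.37 = 15.52 mg/L.
Initial deficit D₀ = C_s − DO₀ = 8.70 − 6.855 = 1.845 mg/L.
t_c = (1/0.8710) ln[(0.999/0.128)(1 − 1.845×0.8710/(0.128×15.52))] = 1.148 × ln(1.492) = 0.4591 d.
D_c = (0.128/0.999) × 15.52 × e^(−0.128×0.4591) = 0.1281 × 15.52 × 0.9429 = 1.875 mg/L.
Minimum DO = 8.70 − 1.875 = 6.825 mg/L.

t_c ≈ 0.459 d; minimum DO ≈ 6.83 mg/L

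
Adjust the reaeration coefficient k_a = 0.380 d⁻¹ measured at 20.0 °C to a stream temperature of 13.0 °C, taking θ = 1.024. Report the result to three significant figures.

k_a(T₂) = k_a(T₁) · θ^(T₂−T₁) = 0.380 × 1.024^(13.0−20.0)
= 0.380 × 1.024^-7.00 = 0.380 × 0.8470 = 0.3219 d⁻¹.

k_a ≈ 0.322 d⁻¹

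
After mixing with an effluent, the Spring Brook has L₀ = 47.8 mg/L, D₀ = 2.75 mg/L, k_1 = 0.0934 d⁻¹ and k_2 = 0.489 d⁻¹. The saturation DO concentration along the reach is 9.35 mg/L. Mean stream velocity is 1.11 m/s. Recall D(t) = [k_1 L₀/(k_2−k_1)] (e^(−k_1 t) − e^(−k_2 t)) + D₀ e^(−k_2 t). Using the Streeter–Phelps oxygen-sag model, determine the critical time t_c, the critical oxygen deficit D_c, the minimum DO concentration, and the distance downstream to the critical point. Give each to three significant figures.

t_c ≈ 3.48 d; D_c ≈ 6.60 mg/L; min DO ≈ 2.75 mg/L; x_c ≈ 334 km

At the critical point dD/dt = 0, so k_1 L₀ e^(−k_1 t) = k_2 D. Substituting D(t) from the Streeter–Phelps equation and solving for t gives
t_c = ln[(k_2/k_1)(1 − D₀(k_2−k_1)/(k_1 L₀))] / (k_2−k_1).
Here k_2−k_1 = 0.3956 d⁻¹ and 1 − D₀(k_2−k_1)/(k_1 L₀) = 1 − 2.75×0.3956/(0.0934×47.8) = 0.7563, so
t_c = ln(5.236 × 0.7563) / 0.3956 = 1.376 / 0.3956 = 3.479 d.
D_c = (k_1/k_2) L₀ e^(−k_1 t_c) = (0.0934/0.489) × 47.8 × e^(−0.0934×3.479) = 0.1910 × 47.8 × 0.7226 = 6.597 mg/L.
Minimum DO = C_s − D_c = 9.35 − 6.597 = 2.753 mg/L.
x_c = v t_c = 1.11 m/s × 3.479 d × 86400 s/d = 333600 m ≈ 334 km.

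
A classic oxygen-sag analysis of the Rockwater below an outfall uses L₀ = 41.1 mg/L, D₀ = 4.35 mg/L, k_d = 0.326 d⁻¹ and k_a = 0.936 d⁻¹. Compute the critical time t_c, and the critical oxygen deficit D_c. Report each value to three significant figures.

t_c ≈ 1.37 d; D_c ≈ 9.17 mg/L

At the critical point dD/dt = 0, so k_d L₀ e^(−k_d t) = k_a D. Substituting D(t) from the Streeter–Phelps equation and solving for t gives
t_c = ln[(k_a/k_d)(1 − D₀(k_a−k_d)/(k_d L₀))] / (k_a−k_d).
Here k_a−k_d = 0.6100 d⁻¹ and 1 − D₀(k_a−k_d)/(k_d L₀) = 1 − 4.35×0.6100/(0.326×41.1) = 0.8020, so
t_c = ln(2.871 × 0.8020) / 0.6100 = 0.8340 / 0.6100 = 1.367 d.
L(t_c) = L₀ e^(−k_d t_c) = 41.1 × 0.6404 = 26.32 mg/L, and at the critical point k_a D_c = k_d L, so D_c = (0.326/0.936) × 26.32 = 9.167 mg/L.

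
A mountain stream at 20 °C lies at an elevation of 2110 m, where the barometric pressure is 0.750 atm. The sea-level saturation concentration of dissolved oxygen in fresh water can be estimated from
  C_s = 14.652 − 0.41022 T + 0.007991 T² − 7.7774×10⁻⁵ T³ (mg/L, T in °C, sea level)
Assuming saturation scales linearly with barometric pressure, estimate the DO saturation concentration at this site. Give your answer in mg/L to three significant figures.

C_s ≈ 6.77 mg/L

At sea level: C_s = 14.652 − 0.41022×20 + 0.007991×20² − 7.7774×10⁻⁵×20³ = 9.022 mg/L.
Pressure correction: C_s' = 9.022 × 0.750 = 6.766 mg/L.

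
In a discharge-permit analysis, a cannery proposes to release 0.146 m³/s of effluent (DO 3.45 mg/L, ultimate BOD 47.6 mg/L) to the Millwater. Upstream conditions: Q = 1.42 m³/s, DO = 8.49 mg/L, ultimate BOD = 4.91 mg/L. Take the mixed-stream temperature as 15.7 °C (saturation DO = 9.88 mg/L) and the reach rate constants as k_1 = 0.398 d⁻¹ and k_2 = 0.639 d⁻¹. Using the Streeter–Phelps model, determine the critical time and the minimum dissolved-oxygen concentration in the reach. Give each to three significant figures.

Mixed DO = (1.42×8.49 + 0.146×3.45)/(1.42+0.146) = 12.56/1.566 = 8.020 mg/L.
Mixed L₀ = (1.42×4.91 + 0.146×47.6)/(1.566) = 13.92/1.566 = 8.890 mg/L.
Initial deficit D₀ = C_s − DO₀ = 9.88 − 8.020 = 1.860 mg/L.
t_c = (1/0.2410) ln[(0.639/0.398)(1 − 1.860×0.2410/(0.398×8.890))] = 4.149 × ln(1.402) = 1.402 d.
D_c = (0.398/0.639) × 8.890 × e^(−0.398×1.402) = 0.6228 × 8.890 × 0.5722 = 3.169 mg/L.
Minimum DO = 9.88 − 3.169 = 6.711 mg/L.

t_c ≈ 1.40 d; minimum DO ≈ 6.71 mg/L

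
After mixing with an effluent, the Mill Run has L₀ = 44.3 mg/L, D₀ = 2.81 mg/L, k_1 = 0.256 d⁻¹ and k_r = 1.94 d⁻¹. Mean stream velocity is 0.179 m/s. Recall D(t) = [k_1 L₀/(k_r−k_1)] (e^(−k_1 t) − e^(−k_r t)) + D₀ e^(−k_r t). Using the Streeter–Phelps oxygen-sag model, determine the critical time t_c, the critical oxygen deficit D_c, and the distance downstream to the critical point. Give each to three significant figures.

With k_r/k_1 = 7.578 and 1 − D₀(k_r−k_1)/(k_1 L₀) = 0.5827,
t_c = ln(7.578 × 0.5827) / (1.94 − 0.256) = ln(4.416) / 1.684 = 1.485/1.684 = 0.8820 d.
D_c = (k_1/k_r) L₀ e^(−k_1 t_c) = (0.256/1.94) × 44.3 × e^(−0.256×0.8820) = 0.1320 × 44.3 × 0.7979 = 4.664 mg/L.
x_c = v t_c = 0.179 m/s × 0.8820 d × 86400 s/d = 13640 m ≈ 13.6 km.

t_c ≈ 0.882 d; D_c ≈ 4.66 mg/L; x_c ≈ 13.6 km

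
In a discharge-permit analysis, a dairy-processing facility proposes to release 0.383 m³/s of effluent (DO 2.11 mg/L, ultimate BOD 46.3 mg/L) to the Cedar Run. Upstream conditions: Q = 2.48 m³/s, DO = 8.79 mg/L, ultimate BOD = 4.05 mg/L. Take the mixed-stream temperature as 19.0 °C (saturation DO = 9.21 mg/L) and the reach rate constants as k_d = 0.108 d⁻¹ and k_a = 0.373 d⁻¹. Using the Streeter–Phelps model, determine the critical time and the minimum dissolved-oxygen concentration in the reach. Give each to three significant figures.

Mixed DO = (2.48×8.79 + 0.383×2.11)/(2.48+0.383) = 22.61/2.863 = 7.896 mg/L.
Mixed L₀ = (2.48×4.05 + 0.383×46.3)/(2.863) = 27.78/2.863 = 9.702 mg/L.
Initial deficit D₀ = C_s − DO₀ = 9.21 − 7.896 = 1.314 mg/L.
t_c = (1/0.2650) ln[(0.373/0.108)(1 − 1.314×0.2650/(0.108×9.702))] = 3.774 × ln(2.306) = 3.153 d.
D_c = (0.108/0.373) × 9.702 × e^(−0.108×3.153) = 0.2895 × 9.702 × 0.7114 = 1.998 mg/L.
Minimum DO = 9.21 − 1.998 = 7.212 mg/L.

t_c ≈ 3.15 d; minimum DO ≈ 7.21 mg/L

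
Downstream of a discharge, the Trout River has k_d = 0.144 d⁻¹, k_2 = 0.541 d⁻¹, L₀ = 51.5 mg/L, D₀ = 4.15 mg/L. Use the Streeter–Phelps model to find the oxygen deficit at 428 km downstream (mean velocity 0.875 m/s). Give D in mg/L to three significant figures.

Travel time t = x/v = 428 km / (0.875 m/s) = 428000 m / 0.875 m/s = 489100 s = 5.661 d.
k_d L₀/(k_2−k_d) = 0.144×51.5/(0.541−0.144) = 7.416/0.3970 = 18.68 mg/L.
e^(−k_d t) = e^(−0.144×5.661) = 0.4425; e^(−k_2 t) = e^(−0.541×5.661) = 0.04676.
D = 18.68 × (0.4425 − 0.04676) + 4.15 × 0.04676 = 7.393 + 0.1940 = 7.587 mg/L.

D ≈ 7.59 mg/L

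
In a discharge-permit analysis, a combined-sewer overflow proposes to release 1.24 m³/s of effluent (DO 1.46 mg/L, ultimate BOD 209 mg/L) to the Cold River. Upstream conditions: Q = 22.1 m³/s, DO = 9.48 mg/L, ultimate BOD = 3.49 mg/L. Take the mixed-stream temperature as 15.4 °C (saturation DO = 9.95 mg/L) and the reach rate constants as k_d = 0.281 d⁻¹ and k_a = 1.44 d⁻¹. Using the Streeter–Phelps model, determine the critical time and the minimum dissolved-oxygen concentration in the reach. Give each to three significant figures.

Mixed DO = (22.1×9.48 + 1.24×1.46)/(22.1+1.24) = 211.3/23.34 = 9.054 mg/L.
Mixed L₀ = (22.1×3.49 + 1.24×209)/(23.34) = 336.3/23.34 = 14.41 mg/L.
Initial deficit D₀ = C_s − DO₀ = 9.95 − 9.054 = 0.8961 mg/L.
t_c = (1/1.159) ln[(1.44/0.281)(1 − 0.8961×1.159/(0.281×14.41))] = 0.8628 × ln(3.810) = 1.154 d.
D_c = (0.281/1.44) × 14.41 × e^(−0.281×1.154) = 0.1951 × 14.41 × 0.7230 = 2.033 mg/L.
Minimum DO = 9.95 − 2.033 = 7.917 mg/L.

t_c ≈ 1.15 d; minimum DO ≈ 7.92 mg/L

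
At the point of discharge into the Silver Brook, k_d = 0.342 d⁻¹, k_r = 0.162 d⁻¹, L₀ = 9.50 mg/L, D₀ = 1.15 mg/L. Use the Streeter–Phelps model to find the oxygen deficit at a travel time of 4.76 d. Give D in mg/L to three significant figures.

k_d L₀/(k_r−k_d) = 0.342×9.50/(0.162−0.342) = 3.249/-0.1800 = -18.05 mg/L.
e^(−k_d t) = e^(−0.342×4.760) = 0.1963; e^(−k_r t) = e^(−0.162×4.760) = 0.4625.
D = -18.05 × (0.1963 − 0.4625) + 1.15 × 0.4625 = 4.804 + 0.5319 = 5.336 mg/L.

D ≈ 5.34 mg/L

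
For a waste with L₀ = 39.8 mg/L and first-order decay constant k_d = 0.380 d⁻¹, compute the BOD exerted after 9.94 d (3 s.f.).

y_t = L₀(1 − e^(−k_d t)) = 39.8 × (1 − e^(−0.380×9.94))
= 39.8 × (1 − 0.02289) = 39.8 × 0.9771 = 38.89 mg/L.

y ≈ 38.9 mg/L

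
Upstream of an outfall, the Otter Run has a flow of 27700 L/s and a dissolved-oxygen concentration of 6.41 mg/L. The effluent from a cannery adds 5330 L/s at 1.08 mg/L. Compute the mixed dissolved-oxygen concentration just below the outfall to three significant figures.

5.55 mg/L

Flow-weighted mixing: C = (Q_r C_r + Q_w C_w)/(Q_r + Q_w)
= (27700×6.41 + 5330×1.08)/(27700 + 5330) = 183300/33030 = 5.550 mg/L.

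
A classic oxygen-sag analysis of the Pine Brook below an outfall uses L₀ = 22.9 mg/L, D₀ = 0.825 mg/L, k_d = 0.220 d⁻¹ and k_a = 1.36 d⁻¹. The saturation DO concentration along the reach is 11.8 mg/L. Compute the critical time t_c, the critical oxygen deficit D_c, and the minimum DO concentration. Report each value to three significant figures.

t_c ≈ 1.42 d; D_c ≈ 2.71 mg/L; min DO ≈ 9.09 mg/L

At the critical point dD/dt = 0, so k_d L₀ e^(−k_d t) = k_a D. Substituting D(t) from the Streeter–Phelps equation and solving for t gives
t_c = ln[(k_a/k_d)(1 − D₀(k_a−k_d)/(k_d L₀))] / (k_a−k_d).
Here k_a−k_d = 1.140 d⁻¹ and 1 − D₀(k_a−k_d)/(k_d L₀) = 1 − 0.825×1.140/(0.220×22.9) = 0.8133, so
t_c = ln(6.182 × 0.8133) / 1.140 = 1.615 / 1.140 = 1.417 d.
D_c = (k_d/k_a) L₀ e^(−k_d t_c) = (0.220/1.36) × 22.9 × e^(−0.220×1.417) = 0.1618 × 22.9 × 0.7322 = 2.712 mg/L.
Minimum DO = C_s − D_c = 11.8 − 2.712 = 9.088 mg/L.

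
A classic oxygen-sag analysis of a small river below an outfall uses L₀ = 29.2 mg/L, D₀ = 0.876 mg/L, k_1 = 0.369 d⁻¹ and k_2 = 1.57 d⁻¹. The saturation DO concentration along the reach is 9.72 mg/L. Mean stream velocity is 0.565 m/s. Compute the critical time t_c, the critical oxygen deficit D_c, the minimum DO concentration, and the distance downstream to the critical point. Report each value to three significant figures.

t_c ≈ 1.12 d; D_c ≈ 4.54 mg/L; min DO ≈ 5.18 mg/L; x_c ≈ 54.7 km

With k_2/k_1 = 4.255 and 1 − D₀(k_2−k_1)/(k_1 L₀) = 0.9024,
t_c = ln(4.255 × 0.9024) / (1.57 − 0.369) = ln(3.839) / 1.201 = 1.345/1.201 = 1.120 d.
D_c = (k_1/k_2) L₀ e^(−k_1 t_c) = (0.369/1.57) × 29.2 × e^(−0.369×1.120) = 0.2350 × 29.2 × 0.6614 = 4.539 mg/L.
Minimum DO = C_s − D_c = 9.72 − 4.539 = 5.181 mg/L.
x_c = v t_c = 0.565 m/s × 1.120 d × 86400 s/d = 54680 m ≈ 54.7 km.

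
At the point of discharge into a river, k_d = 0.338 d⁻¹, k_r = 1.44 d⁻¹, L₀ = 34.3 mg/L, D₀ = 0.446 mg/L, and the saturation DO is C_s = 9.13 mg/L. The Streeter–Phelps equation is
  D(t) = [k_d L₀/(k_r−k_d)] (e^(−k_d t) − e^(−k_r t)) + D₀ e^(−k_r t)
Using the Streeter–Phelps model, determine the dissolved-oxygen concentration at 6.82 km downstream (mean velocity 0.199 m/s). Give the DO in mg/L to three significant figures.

DO ≈ 5.62 mg/L

Travel time t = x/v = 6.82 km / (0.199 m/s) = 6820 m / 0.199 m/s = 34270 s = 0.3967 d.
k_d L₀/(k_r−k_d) = 0.338×34.3/(1.44−0.338) = 11.59/1.102 = 10.52 mg/L.
e^(−k_d t) = e^(−0.338×0.3967) = 0.8745; e^(−k_r t) = e^(−1.44×0.3967) = 0.5649.
D = 10.52 × (0.8745 − 0.5649) + 0.446 × 0.5649 = 3.258 + 0.2519 = 3.510 mg/L.
DO = C_s − D = 9.13 − 3.510 = 5.620 mg/L.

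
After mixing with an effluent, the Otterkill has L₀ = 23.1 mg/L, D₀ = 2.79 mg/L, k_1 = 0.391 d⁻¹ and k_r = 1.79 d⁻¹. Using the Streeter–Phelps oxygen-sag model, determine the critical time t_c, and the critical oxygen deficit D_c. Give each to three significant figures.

With k_r/k_1 = 4.578 and 1 − D₀(k_r−k_1)/(k_1 L₀) = 0.5679,
t_c = ln(4.578 × 0.5679) / (1.79 − 0.391) = ln(2.600) / 1.399 = 0.9554/1.399 = 0.6829 d.
D_c = (k_1/k_r) L₀ e^(−k_1 t_c) = (0.391/1.79) × 23.1 × e^(−0.391×0.6829) = 0.2184 × 23.1 × 0.7657 = 3.863 mg/L.

t_c ≈ 0.683 d; D_c ≈ 3.86 mg/L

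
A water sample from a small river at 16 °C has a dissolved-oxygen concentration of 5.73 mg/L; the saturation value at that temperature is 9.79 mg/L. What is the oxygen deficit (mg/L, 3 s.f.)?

D = C_s − C = 9.79 − 5.73 = 4.06 mg/L.

D ≈ 4.06 mg/L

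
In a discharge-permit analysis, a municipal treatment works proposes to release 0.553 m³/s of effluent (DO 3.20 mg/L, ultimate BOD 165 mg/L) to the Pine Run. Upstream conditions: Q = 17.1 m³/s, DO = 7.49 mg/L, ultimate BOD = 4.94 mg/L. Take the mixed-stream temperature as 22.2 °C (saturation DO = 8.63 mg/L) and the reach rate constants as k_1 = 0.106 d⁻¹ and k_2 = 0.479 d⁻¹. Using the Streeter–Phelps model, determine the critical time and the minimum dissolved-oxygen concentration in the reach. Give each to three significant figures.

t_c ≈ 2.44 d; minimum DO ≈ 6.93 mg/L

Mixed DO = (17.1×7.49 + 0.553×3.20)/(17.1+0.553) = 129.8/17.65 = 7.356 mg/L.
Mixed L₀ = (17.1×4.94 + 0.553×165)/(17.65) = 175.7/17.65 = 9.954 mg/L.
Initial deficit D₀ = C_s − DO₀ = 8.63 − 7.356 = 1.274 mg/L.
t_c = (1/0.3730) ln[(0.479/0.106)(1 − 1.274×0.3730/(0.106×9.954))] = 2.681 × ln(2.483) = 2.438 d.
D_c = (0.106/0.479) × 9.954 × e^(−0.106×2.438) = 0.2213 × 9.954 × 0.7722 = 1.701 mg/L.
Minimum DO = 8.63 − 1.701 = 6.929 mg/L.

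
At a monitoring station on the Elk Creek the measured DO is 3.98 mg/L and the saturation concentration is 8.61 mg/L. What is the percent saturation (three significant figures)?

46.2 % saturation

% saturation = C/C_s × 100 = 3.98/8.61 × 100 = 46.2 %.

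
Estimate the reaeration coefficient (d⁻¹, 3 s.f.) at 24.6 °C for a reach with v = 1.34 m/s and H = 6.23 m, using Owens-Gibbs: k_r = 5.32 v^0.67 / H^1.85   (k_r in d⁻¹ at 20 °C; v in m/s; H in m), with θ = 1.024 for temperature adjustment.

k_r(20) = 5.32 × 1.34^0.67 / 6.23^1.85 = 5.32 × 1.217 / 29.50 = 0.2194 d⁻¹.
k_r(24.6) = 0.2194 × 1.024^(24.6−20) = 0.2194 × 1.115 = 0.2447 d⁻¹.

k_r ≈ 0.245 d⁻¹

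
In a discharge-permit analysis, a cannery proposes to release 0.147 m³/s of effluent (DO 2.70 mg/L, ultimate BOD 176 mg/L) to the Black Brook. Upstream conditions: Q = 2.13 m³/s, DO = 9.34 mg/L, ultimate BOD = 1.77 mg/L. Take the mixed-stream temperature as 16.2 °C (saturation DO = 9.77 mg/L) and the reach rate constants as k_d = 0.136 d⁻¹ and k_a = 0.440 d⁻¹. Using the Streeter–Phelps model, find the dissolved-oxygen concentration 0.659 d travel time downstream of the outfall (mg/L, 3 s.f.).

DO ≈ 8.16 mg/L

Mixed DO = (2.13×9.34 + 0.147×2.70)/(2.13+0.147) = 20.29/2.277 = 8.911 mg/L.
Mixed L₀ = (2.13×1.77 + 0.147×176)/(2.277) = 29.64/2.277 = 13.02 mg/L.
Initial deficit D₀ = C_s − DO₀ = 9.77 − 8.911 = 0.8587 mg/L.
D(0.659) = [0.136×13.02/(0.440−0.136)](e^(−0.136×0.659) − e^(−0.440×0.659)) + 0.8587 e^(−0.440×0.659)
= 5.824 × (0.9143 − 0.7483) + 0.8587 × 0.7483 = 1.609 mg/L.
DO = 9.77 − 1.609 = 8.161 mg/L.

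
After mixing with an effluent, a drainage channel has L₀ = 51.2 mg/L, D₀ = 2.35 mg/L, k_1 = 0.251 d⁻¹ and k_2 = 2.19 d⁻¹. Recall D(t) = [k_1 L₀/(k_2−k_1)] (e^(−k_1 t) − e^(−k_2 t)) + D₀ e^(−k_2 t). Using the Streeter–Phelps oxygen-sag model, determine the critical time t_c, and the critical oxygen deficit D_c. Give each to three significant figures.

At the critical point dD/dt = 0, so k_1 L₀ e^(−k_1 t) = k_2 D. Substituting D(t) from the Streeter–Phelps equation and solving for t gives
t_c = ln[(k_2/k_1)(1 − D₀(k_2−k_1)/(k_1 L₀))] / (k_2−k_1).
Here k_2−k_1 = 1.939 d⁻¹ and 1 − D₀(k_2−k_1)/(k_1 L₀) = 1 − 2.35×1.939/(0.251×51.2) = 0.6454, so
t_c = ln(8.725 × 0.6454) / 1.939 = 1.728 / 1.939 = 0.8914 d.
D_c = (k_1/k_2) L₀ e^(−k_1 t_c) = (0.251/2.19) × 51.2 × e^(−0.251×0.8914) = 0.1146 × 51.2 × 0.7995 = 4.692 mg/L.

t_c ≈ 0.891 d; D_c ≈ 4.69 mg/L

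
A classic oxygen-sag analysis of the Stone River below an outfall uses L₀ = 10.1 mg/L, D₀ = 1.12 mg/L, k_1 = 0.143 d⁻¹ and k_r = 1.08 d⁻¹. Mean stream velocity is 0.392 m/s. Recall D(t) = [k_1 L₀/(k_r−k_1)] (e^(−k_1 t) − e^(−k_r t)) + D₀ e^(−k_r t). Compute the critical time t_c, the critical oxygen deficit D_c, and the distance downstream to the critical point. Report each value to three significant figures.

t_c = [1/(k_r−k_1)] ln[(k_r/k_1)(1 − D₀(k_r−k_1)/(k_1 L₀))]
= [1/(1.08−0.143)] ln[(1.08/0.143)(1 − 1.12×0.9370/(0.143×10.1))]
= (1/0.9370) ln[7.552 × 0.2734] = 1.067 × ln(2.065) = 1.067 × 0.7250 = 0.7738 d.
L(t_c) = L₀ e^(−k_1 t_c) = 10.1 × 0.8953 = 9.042 mg/L, and at the critical point k_r D_c = k_1 L, so D_c = (0.143/1.08) × 9.042 = 1.197 mg/L.
x_c = v t_c = 0.392 m/s × 0.7738 d × 86400 s/d = 26210 m ≈ 26.2 km.

t_c ≈ 0.774 d; D_c ≈ 1.20 mg/L; x_c ≈ 26.2 km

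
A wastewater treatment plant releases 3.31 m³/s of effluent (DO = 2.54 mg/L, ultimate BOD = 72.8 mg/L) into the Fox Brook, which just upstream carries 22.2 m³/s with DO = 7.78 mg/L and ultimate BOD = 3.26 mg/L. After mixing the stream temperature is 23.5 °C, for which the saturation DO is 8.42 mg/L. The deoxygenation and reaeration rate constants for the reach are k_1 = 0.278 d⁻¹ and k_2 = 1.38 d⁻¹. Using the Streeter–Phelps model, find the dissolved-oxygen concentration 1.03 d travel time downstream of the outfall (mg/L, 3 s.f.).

DO ≈ 6.52 mg/L

Mixed DO = (22.2×7.78 + 3.31×2.54)/(22.2+3.31) = 181.1/25.51 = 7.100 mg/L.
Mixed L₀ = (22.2×3.26 + 3.31×72.8)/(25.51) = 313.3/25.51 = 12.28 mg/L.
Initial deficit D₀ = C_s − DO₀ = 8.42 − 7.100 = 1.320 mg/L.
D(1.03) = [0.278×12.28/(1.38−0.278)](e^(−0.278×1.03) − e^(−1.38×1.03)) + 1.320 e^(−1.38×1.03)
= 3.099 × (0.7510 − 0.2414) + 1.320 × 0.2414 = 1.898 mg/L.
DO = 8.42 − 1.898 = 6.522 mg/L.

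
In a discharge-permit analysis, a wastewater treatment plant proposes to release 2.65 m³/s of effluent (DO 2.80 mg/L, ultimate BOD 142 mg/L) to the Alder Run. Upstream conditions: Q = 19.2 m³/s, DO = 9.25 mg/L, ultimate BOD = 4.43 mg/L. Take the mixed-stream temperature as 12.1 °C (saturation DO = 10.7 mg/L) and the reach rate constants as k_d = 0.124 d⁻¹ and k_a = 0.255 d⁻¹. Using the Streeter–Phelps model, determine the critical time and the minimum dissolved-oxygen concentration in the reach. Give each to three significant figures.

Mixed DO = (19.2×9.25 + 2.65×2.80)/(19.2+2.65) = 185.0/21.85 = 8.468 mg/L.
Mixed L₀ = (19.2×4.43 + 2.65×142)/(21.85) = 461.4/21.85 = 21.11 mg/L.
Initial deficit D₀ = C_s − DO₀ = 10.7 − 8.468 = 2.232 mg/L.
t_c = (1/0.1310) ln[(0.255/0.124)(1 − 2.232×0.1310/(0.124×21.11))] = 7.634 × ln(1.827) = 4.600 d.
D_c = (0.124/0.255) × 21.11 × e^(−0.124×4.600) = 0.4863 × 21.11 × 0.5653 = 5.805 mg/L.
Minimum DO = 10.7 − 5.805 = 4.895 mg/L.

t_c ≈ 4.60 d; minimum DO ≈ 4.90 mg/L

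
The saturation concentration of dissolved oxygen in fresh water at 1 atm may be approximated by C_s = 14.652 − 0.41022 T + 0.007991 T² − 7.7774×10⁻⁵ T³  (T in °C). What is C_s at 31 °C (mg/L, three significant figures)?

C_s ≈ 7.30 mg/L

C_s = 14.652 − 0.41022×31 + 0.007991×31² − 7.7774×10⁻⁵×31³ = 7.298 mg/L.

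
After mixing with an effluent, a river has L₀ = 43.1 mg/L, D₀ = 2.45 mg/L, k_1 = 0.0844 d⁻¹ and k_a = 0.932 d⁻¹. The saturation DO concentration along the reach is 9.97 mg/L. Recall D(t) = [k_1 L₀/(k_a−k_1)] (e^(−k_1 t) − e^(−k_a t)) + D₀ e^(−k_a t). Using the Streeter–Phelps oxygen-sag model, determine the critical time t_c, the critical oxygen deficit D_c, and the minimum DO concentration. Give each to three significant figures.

t_c ≈ 1.84 d; D_c ≈ 3.34 mg/L; min DO ≈ 6.63 mg/L

At the critical point dD/dt = 0, so k_1 L₀ e^(−k_1 t) = k_a D. Substituting D(t) from the Streeter–Phelps equation and solving for t gives
t_c = ln[(k_a/k_1)(1 − D₀(k_a−k_1)/(k_1 L₀))] / (k_a−k_1).
Here k_a−k_1 = 0.8476 d⁻¹ and 1 − D₀(k_a−k_1)/(k_1 L₀) = 1 − 2.45×0.8476/(0.0844×43.1) = 0.4291, so
t_c = ln(11.04 × 0.4291) / 0.8476 = 1.556 / 0.8476 = 1.835 d.
L(t_c) = L₀ e^(−k_1 t_c) = 43.1 × 0.8565 = 36.91 mg/L, and at the critical point k_a D_c = k_1 L, so D_c = (0.0844/0.932) × 36.91 = 3.343 mg/L.
Minimum DO = C_s − D_c = 9.97 − 3.343 = 6.627 mg/L.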